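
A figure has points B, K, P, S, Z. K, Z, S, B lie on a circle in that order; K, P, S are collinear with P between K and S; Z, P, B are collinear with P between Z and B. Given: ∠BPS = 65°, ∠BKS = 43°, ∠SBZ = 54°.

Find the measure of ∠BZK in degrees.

1. ∠KPZ = 65°  [vertical angles at P]
2. ∠SKZ = 54°  [same arc ZS]
3. ∠BZK = 61°  [△KPZ]

∠BZK = 61°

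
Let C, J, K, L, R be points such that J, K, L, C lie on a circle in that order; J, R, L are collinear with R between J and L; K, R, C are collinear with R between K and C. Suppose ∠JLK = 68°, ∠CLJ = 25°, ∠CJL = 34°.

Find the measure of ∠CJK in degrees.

∠CJK = 87°

1. ∠JCK = 68°  [same arc JK]
2. ∠CKJ = 25°  [same arc JC]
3. ∠CJK = 87°  [△JKC]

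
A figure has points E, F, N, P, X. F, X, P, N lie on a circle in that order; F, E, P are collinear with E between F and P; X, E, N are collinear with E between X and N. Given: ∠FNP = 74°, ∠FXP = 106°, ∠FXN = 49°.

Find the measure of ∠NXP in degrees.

∠NXP = 57°

1. ∠FPN = 49°  [same arc FN]
2. ∠NFP = 57°  [△FPN]
3. ∠NXP = 57°  [same arc PN]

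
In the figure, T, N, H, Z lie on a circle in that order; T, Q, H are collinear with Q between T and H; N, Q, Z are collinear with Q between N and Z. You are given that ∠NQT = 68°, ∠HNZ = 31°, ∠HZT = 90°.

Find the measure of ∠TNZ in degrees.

1. ∠HTZ = 31°  [same arc HZ]
2. ∠THZ = 59°  [△THZ]
3. ∠TNZ = 59°  [same arc TZ]

∠TNZ = 59°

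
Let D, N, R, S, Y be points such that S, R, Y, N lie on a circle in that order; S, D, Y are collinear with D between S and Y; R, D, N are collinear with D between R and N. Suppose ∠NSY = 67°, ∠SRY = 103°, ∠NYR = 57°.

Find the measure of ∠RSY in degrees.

∠RSY = 56°

1. ∠NRY = 67°  [same arc YN]
2. ∠RNY = 56°  [△RYN]
3. ∠RSY = 56°  [same arc RY]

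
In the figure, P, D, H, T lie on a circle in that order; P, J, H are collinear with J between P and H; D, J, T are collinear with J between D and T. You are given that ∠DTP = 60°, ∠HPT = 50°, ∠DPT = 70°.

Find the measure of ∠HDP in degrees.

1. ∠PDT = 50°  [△PDT]
2. ∠PHT = 50°  [same arc PT]
3. ∠HTP = 80°  [△PHT]
4. ∠HDP = 100°  [cyclic PDHT, opposite ∠D+∠T]

∠HDP = 100°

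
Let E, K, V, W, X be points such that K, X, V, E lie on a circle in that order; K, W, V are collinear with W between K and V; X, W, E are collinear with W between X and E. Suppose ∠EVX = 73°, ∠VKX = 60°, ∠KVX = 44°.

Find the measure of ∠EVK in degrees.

∠EVK = 29°

1. ∠EKX = 107°  [cyclic KXVE, opposite ∠K+∠V]
2. ∠KEX = 44°  [same arc KX]
3. ∠EXK = 29°  [△KXE]
4. ∠EVK = 29°  [same arc KE]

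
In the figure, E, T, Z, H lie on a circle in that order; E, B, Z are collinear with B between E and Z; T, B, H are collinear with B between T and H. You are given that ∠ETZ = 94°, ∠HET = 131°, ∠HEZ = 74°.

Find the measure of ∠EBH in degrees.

∠EBH = 77°

1. ∠EHZ = 86°  [cyclic ETZH, opposite ∠T+∠H]
2. ∠HZT = 49°  [cyclic ETZH, opposite ∠E+∠Z]
3. ∠HTZ = 74°  [same arc ZH]
4. ∠EZH = 20°  [△EZH]
5. ∠THZ = 57°  [△TZH]
6. ∠HBZ = 103°  [△ZBH]
7. ∠EBH = 77°  [linear pair at B on EZ]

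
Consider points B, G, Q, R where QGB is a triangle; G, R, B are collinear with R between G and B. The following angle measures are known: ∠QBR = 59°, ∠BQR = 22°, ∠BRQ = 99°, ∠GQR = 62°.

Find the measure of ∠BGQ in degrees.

1. ∠GRQ = 81°  [linear pair at R on GB]
2. ∠QGR = 37°  [△QGR]
3. ∠BGQ = 37°  [R on ray GB]

∠BGQ = 37°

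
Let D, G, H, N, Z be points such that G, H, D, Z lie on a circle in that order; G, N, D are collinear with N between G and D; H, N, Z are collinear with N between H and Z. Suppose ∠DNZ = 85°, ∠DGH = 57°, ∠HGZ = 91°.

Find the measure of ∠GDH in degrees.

1. ∠GNH = 85°  [vertical angles at N]
2. ∠GHZ = 38°  [△GNH]
3. ∠GZH = 51°  [△GHZ]
4. ∠GDH = 51°  [same arc GH]

∠GDH = 51°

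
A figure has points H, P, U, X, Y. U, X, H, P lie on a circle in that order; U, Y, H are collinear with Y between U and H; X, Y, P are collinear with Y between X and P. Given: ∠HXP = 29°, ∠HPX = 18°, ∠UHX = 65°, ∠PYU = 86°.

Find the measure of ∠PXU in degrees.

∠PXU = 68°

1. ∠HYX = 86°  [△XYH]
2. ∠HUX = 18°  [same arc XH]
3. ∠UYX = 94°  [linear pair at Y on UH]
4. ∠PXU = 68°  [△UYX]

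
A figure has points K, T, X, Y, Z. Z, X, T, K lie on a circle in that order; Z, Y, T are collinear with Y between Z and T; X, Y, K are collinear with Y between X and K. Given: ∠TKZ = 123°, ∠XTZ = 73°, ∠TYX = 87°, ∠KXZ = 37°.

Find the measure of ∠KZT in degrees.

∠KZT = 20°

1. ∠XKZ = 73°  [same arc ZX]
2. ∠KYZ = 87°  [vertical angles at Y]
3. ∠KZT = 20°  [△ZYK]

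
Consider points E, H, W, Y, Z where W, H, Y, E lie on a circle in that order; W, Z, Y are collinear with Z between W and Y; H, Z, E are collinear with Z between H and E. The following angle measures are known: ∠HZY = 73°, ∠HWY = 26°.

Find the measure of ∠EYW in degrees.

∠EYW = 47°

1. ∠EZW = 73°  [vertical angles at Z]
2. ∠HEY = 26°  [same arc HY]
3. ∠EZY = 107°  [linear pair at Z on WY]
4. ∠EYW = 47°  [△YZE]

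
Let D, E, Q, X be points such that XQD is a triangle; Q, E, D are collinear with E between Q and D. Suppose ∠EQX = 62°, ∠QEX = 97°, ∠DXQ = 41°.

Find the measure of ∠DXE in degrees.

∠DXE = 20°

1. ∠DQX = 62°  [E on ray QD]
2. ∠DEX = 83°  [linear pair at E on QD]
3. ∠QDX = 77°  [△XQD]
4. ∠EDX = 77°  [E on ray DQ]
5. ∠DXE = 20°  [△XED]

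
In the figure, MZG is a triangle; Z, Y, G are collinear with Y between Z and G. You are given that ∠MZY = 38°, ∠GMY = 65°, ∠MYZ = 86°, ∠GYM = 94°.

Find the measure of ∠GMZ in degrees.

∠GMZ = 121°

1. ∠GZM = 38°  [Y on ray ZG]
2. ∠MGY = 21°  [△MYG]
3. ∠MGZ = 21°  [Y on ray GZ]
4. ∠GMZ = 121°  [△MZG]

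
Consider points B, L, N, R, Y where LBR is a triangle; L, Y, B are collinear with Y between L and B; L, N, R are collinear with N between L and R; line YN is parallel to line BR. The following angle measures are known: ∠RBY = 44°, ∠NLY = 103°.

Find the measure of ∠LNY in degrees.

1. ∠LBR = 44°  [Y on ray BL]
2. ∠BLR = 103°  [Y on LB, N on LR]
3. ∠BRL = 33°  [△LBR]
4. ∠LNY = 33°  [YN∥BR, corresponding at N]

∠LNY = 33°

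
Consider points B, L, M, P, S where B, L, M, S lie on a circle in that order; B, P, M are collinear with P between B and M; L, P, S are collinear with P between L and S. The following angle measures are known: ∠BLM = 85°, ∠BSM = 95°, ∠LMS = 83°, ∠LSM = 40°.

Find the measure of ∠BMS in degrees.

∠BMS = 28°

1. ∠MLS = 57°  [△LMS]
2. ∠MBS = 57°  [same arc MS]
3. ∠BMS = 28°  [△BMS]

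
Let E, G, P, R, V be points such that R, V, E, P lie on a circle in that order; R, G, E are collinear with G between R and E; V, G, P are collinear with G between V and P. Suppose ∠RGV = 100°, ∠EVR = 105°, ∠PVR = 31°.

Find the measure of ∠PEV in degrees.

1. ∠EGP = 100°  [vertical angles at G]
2. ∠EGV = 80°  [linear pair at G on RE]
3. ∠ERV = 49°  [△RGV]
4. ∠REV = 26°  [△RVE]
5. ∠PER = 31°  [same arc RP]
6. ∠EPV = 49°  [△EGP]
7. ∠EVP = 74°  [△VGE]
8. ∠PEV = 57°  [△VEP]

∠PEV = 57°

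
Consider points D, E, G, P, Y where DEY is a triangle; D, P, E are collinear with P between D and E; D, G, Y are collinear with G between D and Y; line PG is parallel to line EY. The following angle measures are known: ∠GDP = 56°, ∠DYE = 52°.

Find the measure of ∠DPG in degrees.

∠DPG = 72°

1. ∠EDY = 56°  [P on DE, G on DY]
2. ∠DEY = 72°  [△DEY]
3. ∠DPG = 72°  [PG∥EY, corresponding at P]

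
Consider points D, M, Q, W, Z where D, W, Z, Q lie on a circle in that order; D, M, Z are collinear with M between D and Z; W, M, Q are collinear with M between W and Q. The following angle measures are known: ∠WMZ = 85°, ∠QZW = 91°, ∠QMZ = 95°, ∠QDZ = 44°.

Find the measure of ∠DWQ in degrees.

1. ∠DMQ = 85°  [vertical angles at M]
2. ∠QDW = 89°  [cyclic DWZQ, opposite ∠D+∠Z]
3. ∠DQW = 51°  [△DMQ]
4. ∠DWQ = 40°  [△DWQ]

∠DWQ = 40°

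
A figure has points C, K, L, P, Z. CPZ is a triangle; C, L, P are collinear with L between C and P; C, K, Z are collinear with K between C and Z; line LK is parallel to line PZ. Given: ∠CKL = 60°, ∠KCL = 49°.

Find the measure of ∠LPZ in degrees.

1. ∠CLK = 71°  [△CLK]
2. ∠KLP = 109°  [linear pair at L on CP]
3. ∠LPZ = 71°  [LK∥PZ, co-interior at P–L]

∠LPZ = 71°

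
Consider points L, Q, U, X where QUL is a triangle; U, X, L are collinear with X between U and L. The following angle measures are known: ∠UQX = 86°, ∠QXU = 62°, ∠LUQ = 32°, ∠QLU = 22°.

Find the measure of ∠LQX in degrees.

1. ∠LXQ = 118°  [linear pair at X on UL]
2. ∠QLX = 22°  [X on ray LU]
3. ∠LQX = 40°  [△QXL]

∠LQX = 40°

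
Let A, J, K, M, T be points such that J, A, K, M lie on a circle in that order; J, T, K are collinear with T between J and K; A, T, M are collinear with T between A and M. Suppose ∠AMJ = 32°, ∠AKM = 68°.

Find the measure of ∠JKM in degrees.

∠JKM = 36°

1. ∠AJM = 112°  [cyclic JAKM, opposite ∠J+∠K]
2. ∠JAM = 36°  [△JAM]
3. ∠JKM = 36°  [same arc JM]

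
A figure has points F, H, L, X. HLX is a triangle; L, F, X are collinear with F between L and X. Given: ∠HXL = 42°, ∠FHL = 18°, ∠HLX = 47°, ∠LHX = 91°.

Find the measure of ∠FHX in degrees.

1. ∠FXH = 42°  [F on ray XL]
2. ∠FLH = 47°  [F on ray LX]
3. ∠HFL = 115°  [△HLF]
4. ∠HFX = 65°  [linear pair at F on LX]
5. ∠FHX = 73°  [△HFX]

∠FHX = 73°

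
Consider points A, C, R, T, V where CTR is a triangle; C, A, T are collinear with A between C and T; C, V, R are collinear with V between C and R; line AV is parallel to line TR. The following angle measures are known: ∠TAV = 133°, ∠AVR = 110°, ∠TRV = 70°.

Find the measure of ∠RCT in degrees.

1. ∠CAV = 47°  [linear pair at A on CT]
2. ∠CRT = 70°  [V on ray RC]
3. ∠CTR = 47°  [AV∥TR, corresponding at A]
4. ∠RCT = 63°  [△CTR]

∠RCT = 63°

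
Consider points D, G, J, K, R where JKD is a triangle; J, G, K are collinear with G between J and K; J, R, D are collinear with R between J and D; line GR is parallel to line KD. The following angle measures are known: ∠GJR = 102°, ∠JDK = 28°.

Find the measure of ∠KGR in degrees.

1. ∠DJK = 102°  [G on JK, R on JD]
2. ∠DKJ = 50°  [△JKD]
3. ∠JGR = 50°  [GR∥KD, corresponding at G]
4. ∠KGR = 130°  [linear pair at G on JK]

∠KGR = 130°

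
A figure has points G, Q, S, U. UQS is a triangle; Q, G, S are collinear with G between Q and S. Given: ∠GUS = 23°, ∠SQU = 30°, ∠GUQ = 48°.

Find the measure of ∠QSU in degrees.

∠QSU = 79°

1. ∠GQU = 30°  [G on ray QS]
2. ∠QGU = 102°  [△UQG]
3. ∠SGU = 78°  [linear pair at G on QS]
4. ∠GSU = 79°  [△UGS]
5. ∠QSU = 79°  [G on ray SQ]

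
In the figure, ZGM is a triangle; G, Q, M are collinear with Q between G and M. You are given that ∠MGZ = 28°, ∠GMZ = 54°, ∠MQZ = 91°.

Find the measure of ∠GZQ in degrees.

1. ∠QGZ = 28°  [Q on ray GM]
2. ∠GQZ = 89°  [linear pair at Q on GM]
3. ∠GZQ = 63°  [△ZGQ]

∠GZQ = 63°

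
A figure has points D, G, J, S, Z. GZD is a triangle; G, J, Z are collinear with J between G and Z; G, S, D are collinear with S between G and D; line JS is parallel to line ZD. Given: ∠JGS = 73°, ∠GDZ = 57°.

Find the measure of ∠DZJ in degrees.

∠DZJ = 50°

1. ∠DGZ = 73°  [J on GZ, S on GD]
2. ∠DZG = 50°  [△GZD]
3. ∠DZJ = 50°  [J on ray ZG]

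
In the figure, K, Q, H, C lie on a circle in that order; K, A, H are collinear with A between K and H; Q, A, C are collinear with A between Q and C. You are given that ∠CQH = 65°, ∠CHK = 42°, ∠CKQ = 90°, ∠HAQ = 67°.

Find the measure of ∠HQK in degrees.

1. ∠CKH = 65°  [same arc HC]
2. ∠HCK = 73°  [△KHC]
3. ∠HQK = 107°  [cyclic KQHC, opposite ∠Q+∠C]

∠HQK = 107°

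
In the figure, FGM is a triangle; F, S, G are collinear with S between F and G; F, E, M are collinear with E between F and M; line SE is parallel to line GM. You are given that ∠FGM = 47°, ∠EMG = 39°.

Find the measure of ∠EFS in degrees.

∠EFS = 94°

1. ∠FMG = 39°  [E on ray MF]
2. ∠GFM = 94°  [△FGM]
3. ∠EFS = 94°  [S on FG, E on FM]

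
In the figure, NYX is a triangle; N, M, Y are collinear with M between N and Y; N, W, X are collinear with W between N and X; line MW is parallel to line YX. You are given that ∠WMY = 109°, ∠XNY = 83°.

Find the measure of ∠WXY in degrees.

∠WXY = 26°

1. ∠NMW = 71°  [linear pair at M on NY]
2. ∠MNW = 83°  [M on NY, W on NX]
3. ∠MWN = 26°  [△NMW]
4. ∠MWX = 154°  [linear pair at W on NX]
5. ∠WXY = 26°  [MW∥YX, co-interior at X–W]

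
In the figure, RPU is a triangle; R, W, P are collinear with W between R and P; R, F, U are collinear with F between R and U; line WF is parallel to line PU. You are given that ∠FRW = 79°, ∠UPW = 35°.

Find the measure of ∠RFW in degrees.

1. ∠PRU = 79°  [W on RP, F on RU]
2. ∠RPU = 35°  [W on ray PR]
3. ∠PUR = 66°  [△RPU]
4. ∠RFW = 66°  [WF∥PU, corresponding at F]

∠RFW = 66°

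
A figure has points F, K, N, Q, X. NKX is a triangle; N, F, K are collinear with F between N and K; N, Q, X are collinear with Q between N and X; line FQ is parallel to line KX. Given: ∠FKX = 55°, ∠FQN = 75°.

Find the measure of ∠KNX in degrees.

∠KNX = 50°

1. ∠NKX = 55°  [F on ray KN]
2. ∠KXN = 75°  [FQ∥KX, corresponding at Q]
3. ∠KNX = 50°  [△NKX]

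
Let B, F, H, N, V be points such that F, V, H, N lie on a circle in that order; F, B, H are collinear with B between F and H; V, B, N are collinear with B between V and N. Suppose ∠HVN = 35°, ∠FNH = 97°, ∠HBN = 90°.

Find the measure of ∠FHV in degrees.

1. ∠HFN = 35°  [same arc HN]
2. ∠FBN = 90°  [linear pair at B on FH]
3. ∠FNV = 55°  [△FBN]
4. ∠FHV = 55°  [same arc FV]

∠FHV = 55°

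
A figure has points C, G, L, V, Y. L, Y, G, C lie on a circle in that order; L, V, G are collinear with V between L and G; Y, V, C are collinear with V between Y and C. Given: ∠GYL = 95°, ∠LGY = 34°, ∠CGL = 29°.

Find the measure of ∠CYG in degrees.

1. ∠GCL = 85°  [cyclic LYGC, opposite ∠Y+∠C]
2. ∠CLG = 66°  [△LGC]
3. ∠CYG = 66°  [same arc GC]

∠CYG = 66°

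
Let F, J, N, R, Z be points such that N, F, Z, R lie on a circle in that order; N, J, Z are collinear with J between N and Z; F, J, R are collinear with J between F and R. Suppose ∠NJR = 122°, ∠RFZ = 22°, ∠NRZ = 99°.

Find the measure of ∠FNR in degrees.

1. ∠RNZ = 22°  [same arc ZR]
2. ∠NZR = 59°  [△NZR]
3. ∠FRN = 36°  [△NJR]
4. ∠NFR = 59°  [same arc NR]
5. ∠FNR = 85°  [△NFR]

∠FNR = 85°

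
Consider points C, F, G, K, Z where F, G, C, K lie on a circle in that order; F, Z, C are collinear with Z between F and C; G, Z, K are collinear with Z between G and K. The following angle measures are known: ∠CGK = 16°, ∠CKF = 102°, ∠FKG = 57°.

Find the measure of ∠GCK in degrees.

1. ∠CGF = 78°  [cyclic FGCK, opposite ∠G+∠K]
2. ∠FCG = 57°  [same arc FG]
3. ∠CFG = 45°  [△FGC]
4. ∠CKG = 45°  [same arc GC]
5. ∠GCK = 119°  [△GCK]

∠GCK = 119°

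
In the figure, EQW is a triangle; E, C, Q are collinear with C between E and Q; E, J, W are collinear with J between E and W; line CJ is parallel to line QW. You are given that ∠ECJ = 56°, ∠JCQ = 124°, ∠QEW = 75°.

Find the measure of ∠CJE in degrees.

∠CJE = 49°

1. ∠EQW = 56°  [CJ∥QW, corresponding at C]
2. ∠EWQ = 49°  [△EQW]
3. ∠CJE = 49°  [CJ∥QW, corresponding at J]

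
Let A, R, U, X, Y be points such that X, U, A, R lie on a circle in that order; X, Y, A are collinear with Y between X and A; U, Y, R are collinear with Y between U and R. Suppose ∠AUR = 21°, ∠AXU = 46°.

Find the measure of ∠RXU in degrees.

1. ∠ARU = 46°  [same arc UA]
2. ∠RAU = 113°  [△UAR]
3. ∠RXU = 67°  [cyclic XUAR, opposite ∠X+∠A]

∠RXU = 67°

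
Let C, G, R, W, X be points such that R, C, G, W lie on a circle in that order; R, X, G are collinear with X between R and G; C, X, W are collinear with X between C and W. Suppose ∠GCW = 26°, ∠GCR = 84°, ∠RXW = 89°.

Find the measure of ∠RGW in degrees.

1. ∠GRW = 26°  [same arc GW]
2. ∠GWR = 96°  [cyclic RCGW, opposite ∠C+∠W]
3. ∠RGW = 58°  [△RGW]

∠RGW = 58°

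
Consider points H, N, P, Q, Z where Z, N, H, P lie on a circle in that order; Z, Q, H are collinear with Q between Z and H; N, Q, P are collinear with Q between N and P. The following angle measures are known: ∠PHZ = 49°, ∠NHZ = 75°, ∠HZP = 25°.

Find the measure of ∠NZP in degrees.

1. ∠PNZ = 49°  [same arc ZP]
2. ∠NPZ = 75°  [same arc ZN]
3. ∠NZP = 56°  [△ZNP]

∠NZP = 56°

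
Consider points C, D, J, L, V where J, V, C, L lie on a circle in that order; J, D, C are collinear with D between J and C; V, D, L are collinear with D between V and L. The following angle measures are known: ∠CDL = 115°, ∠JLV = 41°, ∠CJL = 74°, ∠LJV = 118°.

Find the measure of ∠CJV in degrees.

1. ∠JDV = 115°  [vertical angles at D]
2. ∠JVL = 21°  [△JVL]
3. ∠CJV = 44°  [△JDV]

∠CJV = 44°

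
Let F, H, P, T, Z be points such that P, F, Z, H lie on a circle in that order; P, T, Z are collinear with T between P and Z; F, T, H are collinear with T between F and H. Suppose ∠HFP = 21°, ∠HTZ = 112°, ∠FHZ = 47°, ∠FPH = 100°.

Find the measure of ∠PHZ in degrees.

∠PHZ = 106°

1. ∠HZP = 21°  [same arc PH]
2. ∠FHP = 59°  [△PFH]
3. ∠HTP = 68°  [linear pair at T on PZ]
4. ∠HPZ = 53°  [△PTH]
5. ∠PHZ = 106°  [△PZH]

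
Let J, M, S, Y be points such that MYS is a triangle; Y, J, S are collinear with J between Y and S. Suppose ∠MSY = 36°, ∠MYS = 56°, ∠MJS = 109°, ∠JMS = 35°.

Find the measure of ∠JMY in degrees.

1. ∠JYM = 56°  [J on ray YS]
2. ∠MJY = 71°  [linear pair at J on YS]
3. ∠JMY = 53°  [△MYJ]

∠JMY = 53°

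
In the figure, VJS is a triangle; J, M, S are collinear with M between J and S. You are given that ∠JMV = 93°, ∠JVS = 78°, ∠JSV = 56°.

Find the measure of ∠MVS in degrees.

1. ∠SMV = 87°  [linear pair at M on JS]
2. ∠MSV = 56°  [M on ray SJ]
3. ∠MVS = 37°  [△VMS]

∠MVS = 37°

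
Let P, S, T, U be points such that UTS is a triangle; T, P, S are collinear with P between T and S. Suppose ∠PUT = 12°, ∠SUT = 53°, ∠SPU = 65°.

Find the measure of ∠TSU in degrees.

∠TSU = 74°

1. ∠TPU = 115°  [linear pair at P on TS]
2. ∠PTU = 53°  [△UTP]
3. ∠STU = 53°  [P on ray TS]
4. ∠TSU = 74°  [△UTS]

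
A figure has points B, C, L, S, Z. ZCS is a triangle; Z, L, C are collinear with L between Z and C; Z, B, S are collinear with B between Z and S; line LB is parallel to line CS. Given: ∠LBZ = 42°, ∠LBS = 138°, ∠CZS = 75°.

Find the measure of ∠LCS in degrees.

1. ∠CSZ = 42°  [LB∥CS, corresponding at B]
2. ∠SCZ = 63°  [△ZCS]
3. ∠LCS = 63°  [L on ray CZ]

∠LCS = 63°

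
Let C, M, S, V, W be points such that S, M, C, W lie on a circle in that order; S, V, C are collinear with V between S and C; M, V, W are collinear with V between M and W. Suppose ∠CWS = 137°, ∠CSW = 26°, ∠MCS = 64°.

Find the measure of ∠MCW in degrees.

1. ∠SCW = 17°  [△SCW]
2. ∠MWS = 64°  [same arc SM]
3. ∠SMW = 17°  [same arc SW]
4. ∠MSW = 99°  [△SMW]
5. ∠MCW = 81°  [cyclic SMCW, opposite ∠S+∠C]

∠MCW = 81°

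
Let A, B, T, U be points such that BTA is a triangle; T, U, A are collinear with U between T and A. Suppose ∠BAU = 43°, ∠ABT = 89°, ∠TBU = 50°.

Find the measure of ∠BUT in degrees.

∠BUT = 82°

1. ∠BAT = 43°  [U on ray AT]
2. ∠ATB = 48°  [△BTA]
3. ∠BTU = 48°  [U on ray TA]
4. ∠BUT = 82°  [△BTU]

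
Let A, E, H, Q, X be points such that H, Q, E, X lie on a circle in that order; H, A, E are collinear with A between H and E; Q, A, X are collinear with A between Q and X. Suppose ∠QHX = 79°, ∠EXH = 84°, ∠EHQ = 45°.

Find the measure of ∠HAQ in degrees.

∠HAQ = 73°

1. ∠QEX = 101°  [cyclic HQEX, opposite ∠H+∠E]
2. ∠EQH = 96°  [cyclic HQEX, opposite ∠Q+∠X]
3. ∠EXQ = 45°  [same arc QE]
4. ∠HEQ = 39°  [△HQE]
5. ∠EQX = 34°  [△QEX]
6. ∠EAQ = 107°  [△QAE]
7. ∠HAQ = 73°  [linear pair at A on HE]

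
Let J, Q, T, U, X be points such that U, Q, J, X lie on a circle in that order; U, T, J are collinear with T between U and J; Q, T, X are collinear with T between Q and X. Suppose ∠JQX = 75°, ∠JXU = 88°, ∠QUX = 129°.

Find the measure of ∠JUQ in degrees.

∠JUQ = 54°

1. ∠QJX = 51°  [cyclic UQJX, opposite ∠U+∠J]
2. ∠JXQ = 54°  [△QJX]
3. ∠JUQ = 54°  [same arc QJ]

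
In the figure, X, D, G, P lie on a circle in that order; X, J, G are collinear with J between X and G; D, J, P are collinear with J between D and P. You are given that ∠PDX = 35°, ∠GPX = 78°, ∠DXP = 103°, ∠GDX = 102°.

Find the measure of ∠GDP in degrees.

∠GDP = 67°

1. ∠PGX = 35°  [same arc XP]
2. ∠GXP = 67°  [△XGP]
3. ∠GDP = 67°  [same arc GP]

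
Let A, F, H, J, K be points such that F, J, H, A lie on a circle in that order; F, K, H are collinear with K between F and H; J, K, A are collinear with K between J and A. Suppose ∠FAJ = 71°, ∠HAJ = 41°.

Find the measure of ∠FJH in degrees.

∠FJH = 68°

1. ∠FHJ = 71°  [same arc FJ]
2. ∠HFJ = 41°  [same arc JH]
3. ∠FJH = 68°  [△FJH]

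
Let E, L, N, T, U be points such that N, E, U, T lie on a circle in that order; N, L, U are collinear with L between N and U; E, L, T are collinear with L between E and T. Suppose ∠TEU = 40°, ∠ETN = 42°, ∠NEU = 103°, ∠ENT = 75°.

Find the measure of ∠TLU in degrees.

∠TLU = 82°

1. ∠TNU = 40°  [same arc UT]
2. ∠NLT = 98°  [△NLT]
3. ∠TLU = 82°  [linear pair at L on NU]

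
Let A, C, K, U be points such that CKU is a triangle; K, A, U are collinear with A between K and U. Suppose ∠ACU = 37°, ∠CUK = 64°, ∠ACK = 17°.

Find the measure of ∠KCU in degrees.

∠KCU = 54°

1. ∠AUC = 64°  [A on ray UK]
2. ∠CAU = 79°  [△CAU]
3. ∠CAK = 101°  [linear pair at A on KU]
4. ∠AKC = 62°  [△CKA]
5. ∠CKU = 62°  [A on ray KU]
6. ∠KCU = 54°  [△CKU]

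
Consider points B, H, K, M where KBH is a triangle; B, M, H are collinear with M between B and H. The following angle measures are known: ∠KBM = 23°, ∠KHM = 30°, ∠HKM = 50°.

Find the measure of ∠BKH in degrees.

∠BKH = 127°

1. ∠HBK = 23°  [M on ray BH]
2. ∠BHK = 30°  [M on ray HB]
3. ∠BKH = 127°  [△KBH]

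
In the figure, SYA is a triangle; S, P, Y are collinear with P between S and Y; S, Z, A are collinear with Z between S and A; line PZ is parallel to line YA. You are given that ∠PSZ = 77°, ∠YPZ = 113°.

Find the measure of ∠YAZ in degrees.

1. ∠SPZ = 67°  [linear pair at P on SY]
2. ∠PZS = 36°  [△SPZ]
3. ∠AZP = 144°  [linear pair at Z on SA]
4. ∠YAZ = 36°  [PZ∥YA, co-interior at A–Z]

∠YAZ = 36°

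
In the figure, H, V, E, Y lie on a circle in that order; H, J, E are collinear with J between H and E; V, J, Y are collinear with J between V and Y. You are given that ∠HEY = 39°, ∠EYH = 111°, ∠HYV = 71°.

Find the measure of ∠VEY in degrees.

∠VEY = 110°

1. ∠HVY = 39°  [same arc HY]
2. ∠VHY = 70°  [△HVY]
3. ∠VEY = 110°  [cyclic HVEY, opposite ∠H+∠E]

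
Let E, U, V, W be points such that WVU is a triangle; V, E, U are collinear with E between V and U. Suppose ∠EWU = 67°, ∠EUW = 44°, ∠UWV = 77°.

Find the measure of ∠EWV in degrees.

1. ∠UEW = 69°  [△WEU]
2. ∠VUW = 44°  [E on ray UV]
3. ∠UVW = 59°  [△WVU]
4. ∠VEW = 111°  [linear pair at E on VU]
5. ∠EVW = 59°  [E on ray VU]
6. ∠EWV = 10°  [△WVE]

∠EWV = 10°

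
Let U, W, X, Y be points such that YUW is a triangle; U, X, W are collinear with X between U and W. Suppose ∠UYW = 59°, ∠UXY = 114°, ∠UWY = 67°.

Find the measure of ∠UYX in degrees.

1. ∠WUY = 54°  [△YUW]
2. ∠XUY = 54°  [X on ray UW]
3. ∠UYX = 12°  [△YUX]

∠UYX = 12°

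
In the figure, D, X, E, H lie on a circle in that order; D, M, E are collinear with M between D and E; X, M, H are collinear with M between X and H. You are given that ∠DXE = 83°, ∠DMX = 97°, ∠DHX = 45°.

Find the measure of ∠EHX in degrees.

1. ∠DEX = 45°  [same arc DX]
2. ∠EDX = 52°  [△DXE]
3. ∠EHX = 52°  [same arc XE]

∠EHX = 52°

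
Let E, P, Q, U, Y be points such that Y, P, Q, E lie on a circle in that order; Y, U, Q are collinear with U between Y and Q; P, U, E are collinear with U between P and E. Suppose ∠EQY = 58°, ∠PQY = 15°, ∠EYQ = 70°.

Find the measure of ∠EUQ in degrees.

1. ∠PEY = 15°  [same arc YP]
2. ∠EUY = 95°  [△YUE]
3. ∠EUQ = 85°  [linear pair at U on YQ]

∠EUQ = 85°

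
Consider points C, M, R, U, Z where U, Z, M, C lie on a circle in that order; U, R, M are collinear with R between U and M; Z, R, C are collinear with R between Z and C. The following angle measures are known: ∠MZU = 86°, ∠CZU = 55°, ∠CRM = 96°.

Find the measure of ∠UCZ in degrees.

∠UCZ = 65°

1. ∠MCU = 94°  [cyclic UZMC, opposite ∠Z+∠C]
2. ∠CMU = 55°  [same arc UC]
3. ∠CRU = 84°  [linear pair at R on UM]
4. ∠CUM = 31°  [△UMC]
5. ∠UCZ = 65°  [△URC]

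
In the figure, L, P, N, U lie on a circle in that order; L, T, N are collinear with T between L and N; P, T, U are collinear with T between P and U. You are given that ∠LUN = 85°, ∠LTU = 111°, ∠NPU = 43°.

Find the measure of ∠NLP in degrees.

∠NLP = 59°

1. ∠LPN = 95°  [cyclic LPNU, opposite ∠P+∠U]
2. ∠NTP = 111°  [vertical angles at T]
3. ∠LNP = 26°  [△PTN]
4. ∠NLP = 59°  [△LPN]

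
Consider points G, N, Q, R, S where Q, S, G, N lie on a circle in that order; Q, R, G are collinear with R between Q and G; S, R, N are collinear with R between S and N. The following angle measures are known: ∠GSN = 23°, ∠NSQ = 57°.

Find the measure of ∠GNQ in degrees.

1. ∠GQN = 23°  [same arc GN]
2. ∠NGQ = 57°  [same arc QN]
3. ∠GNQ = 100°  [△QGN]

∠GNQ = 100°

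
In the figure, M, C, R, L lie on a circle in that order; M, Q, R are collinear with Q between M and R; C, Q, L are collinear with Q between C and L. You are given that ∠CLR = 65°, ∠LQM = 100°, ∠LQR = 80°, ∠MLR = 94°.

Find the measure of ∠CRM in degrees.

1. ∠CMR = 65°  [same arc CR]
2. ∠MCR = 86°  [cyclic MCRL, opposite ∠C+∠L]
3. ∠CRM = 29°  [△MCR]

∠CRM = 29°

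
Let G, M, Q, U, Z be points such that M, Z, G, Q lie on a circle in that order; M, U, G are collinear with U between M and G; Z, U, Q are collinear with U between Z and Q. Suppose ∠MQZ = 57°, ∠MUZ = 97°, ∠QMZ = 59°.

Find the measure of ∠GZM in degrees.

∠GZM = 104°

1. ∠MGZ = 57°  [same arc MZ]
2. ∠MZQ = 64°  [△MZQ]
3. ∠GMZ = 19°  [△MUZ]
4. ∠GZM = 104°  [△MZG]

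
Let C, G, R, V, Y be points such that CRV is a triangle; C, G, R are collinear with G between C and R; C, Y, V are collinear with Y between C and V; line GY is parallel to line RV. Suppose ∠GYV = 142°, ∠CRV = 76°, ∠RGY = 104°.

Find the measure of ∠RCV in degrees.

∠RCV = 66°

1. ∠CYG = 38°  [linear pair at Y on CV]
2. ∠CGY = 76°  [GY∥RV, corresponding at G]
3. ∠GCY = 66°  [△CGY]
4. ∠RCV = 66°  [G on CR, Y on CV]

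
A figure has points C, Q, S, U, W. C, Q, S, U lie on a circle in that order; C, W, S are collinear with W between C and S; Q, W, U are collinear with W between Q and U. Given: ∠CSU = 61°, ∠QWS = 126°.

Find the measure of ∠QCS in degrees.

∠QCS = 65°

1. ∠CQU = 61°  [same arc CU]
2. ∠CWQ = 54°  [linear pair at W on CS]
3. ∠QCS = 65°  [△CWQ]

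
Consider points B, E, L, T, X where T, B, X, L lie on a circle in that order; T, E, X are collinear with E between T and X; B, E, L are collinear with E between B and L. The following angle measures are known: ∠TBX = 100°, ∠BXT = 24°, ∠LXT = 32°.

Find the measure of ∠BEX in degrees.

1. ∠BTX = 56°  [△TBX]
2. ∠LBT = 32°  [same arc TL]
3. ∠BET = 92°  [△TEB]
4. ∠BEX = 88°  [linear pair at E on TX]

∠BEX = 88°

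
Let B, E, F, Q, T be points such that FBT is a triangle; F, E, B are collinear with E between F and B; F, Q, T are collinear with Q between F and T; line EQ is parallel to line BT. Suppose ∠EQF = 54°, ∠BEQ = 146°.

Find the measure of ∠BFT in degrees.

∠BFT = 92°

1. ∠FEQ = 34°  [linear pair at E on FB]
2. ∠EFQ = 92°  [△FEQ]
3. ∠BFT = 92°  [E on FB, Q on FT]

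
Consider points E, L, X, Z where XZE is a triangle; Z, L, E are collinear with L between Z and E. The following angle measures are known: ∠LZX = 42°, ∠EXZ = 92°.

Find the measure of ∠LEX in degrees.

1. ∠EZX = 42°  [L on ray ZE]
2. ∠XEZ = 46°  [△XZE]
3. ∠LEX = 46°  [L on ray EZ]

∠LEX = 46°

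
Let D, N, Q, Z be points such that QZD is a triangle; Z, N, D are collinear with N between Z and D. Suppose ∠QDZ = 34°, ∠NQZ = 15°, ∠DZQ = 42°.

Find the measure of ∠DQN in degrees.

∠DQN = 89°

1. ∠NDQ = 34°  [N on ray DZ]
2. ∠NZQ = 42°  [N on ray ZD]
3. ∠QNZ = 123°  [△QZN]
4. ∠DNQ = 57°  [linear pair at N on ZD]
5. ∠DQN = 89°  [△QND]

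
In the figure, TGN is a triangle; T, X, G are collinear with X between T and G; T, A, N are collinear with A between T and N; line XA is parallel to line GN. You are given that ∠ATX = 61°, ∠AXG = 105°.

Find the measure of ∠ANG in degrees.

1. ∠AXT = 75°  [linear pair at X on TG]
2. ∠TAX = 44°  [△TXA]
3. ∠NAX = 136°  [linear pair at A on TN]
4. ∠ANG = 44°  [XA∥GN, co-interior at N–A]

∠ANG = 44°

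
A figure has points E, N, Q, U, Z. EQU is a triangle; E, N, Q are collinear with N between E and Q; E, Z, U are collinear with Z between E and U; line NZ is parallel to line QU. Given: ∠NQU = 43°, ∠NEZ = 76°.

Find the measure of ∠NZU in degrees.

1. ∠EQU = 43°  [N on ray QE]
2. ∠QEU = 76°  [N on EQ, Z on EU]
3. ∠EUQ = 61°  [△EQU]
4. ∠EZN = 61°  [NZ∥QU, corresponding at Z]
5. ∠NZU = 119°  [linear pair at Z on EU]

∠NZU = 119°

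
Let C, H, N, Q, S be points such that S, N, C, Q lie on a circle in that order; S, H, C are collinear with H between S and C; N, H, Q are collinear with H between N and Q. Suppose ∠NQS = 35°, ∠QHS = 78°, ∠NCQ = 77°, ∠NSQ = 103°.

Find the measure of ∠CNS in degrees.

∠CNS = 109°

1. ∠QNS = 42°  [△SNQ]
2. ∠CSQ = 67°  [△SHQ]
3. ∠QCS = 42°  [same arc SQ]
4. ∠CQS = 71°  [△SCQ]
5. ∠CNS = 109°  [cyclic SNCQ, opposite ∠N+∠Q]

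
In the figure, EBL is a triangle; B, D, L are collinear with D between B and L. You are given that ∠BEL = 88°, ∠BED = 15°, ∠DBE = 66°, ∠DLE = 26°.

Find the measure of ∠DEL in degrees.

∠DEL = 73°

1. ∠BDE = 99°  [△EBD]
2. ∠EDL = 81°  [linear pair at D on BL]
3. ∠DEL = 73°  [△EDL]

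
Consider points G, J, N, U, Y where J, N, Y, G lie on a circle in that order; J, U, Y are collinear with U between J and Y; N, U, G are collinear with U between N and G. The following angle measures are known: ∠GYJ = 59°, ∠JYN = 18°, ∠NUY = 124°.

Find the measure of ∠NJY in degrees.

1. ∠GNJ = 59°  [same arc JG]
2. ∠JUN = 56°  [linear pair at U on JY]
3. ∠NJY = 65°  [△JUN]

∠NJY = 65°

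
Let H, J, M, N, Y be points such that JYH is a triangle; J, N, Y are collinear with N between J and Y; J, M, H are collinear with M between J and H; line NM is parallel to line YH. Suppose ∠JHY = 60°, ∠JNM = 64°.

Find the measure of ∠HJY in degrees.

1. ∠JMN = 60°  [NM∥YH, corresponding at M]
2. ∠MJN = 56°  [△JNM]
3. ∠HJY = 56°  [N on JY, M on JH]

∠HJY = 56°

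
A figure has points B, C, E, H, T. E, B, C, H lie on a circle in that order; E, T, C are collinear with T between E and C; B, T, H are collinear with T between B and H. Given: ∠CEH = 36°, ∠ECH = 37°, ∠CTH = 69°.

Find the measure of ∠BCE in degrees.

1. ∠CHE = 107°  [△ECH]
2. ∠EBH = 37°  [same arc EH]
3. ∠BTE = 69°  [vertical angles at T]
4. ∠CBE = 73°  [cyclic EBCH, opposite ∠B+∠H]
5. ∠BEC = 74°  [△ETB]
6. ∠BCE = 33°  [△EBC]

∠BCE = 33°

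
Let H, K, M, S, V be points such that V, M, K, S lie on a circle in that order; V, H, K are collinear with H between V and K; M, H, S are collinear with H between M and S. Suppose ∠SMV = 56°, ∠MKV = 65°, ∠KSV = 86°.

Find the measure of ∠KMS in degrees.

∠KMS = 38°

1. ∠SKV = 56°  [same arc VS]
2. ∠KVS = 38°  [△VKS]
3. ∠KMS = 38°  [same arc KS]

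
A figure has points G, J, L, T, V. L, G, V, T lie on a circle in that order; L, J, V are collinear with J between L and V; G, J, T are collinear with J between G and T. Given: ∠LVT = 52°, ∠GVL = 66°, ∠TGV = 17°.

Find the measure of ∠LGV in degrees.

∠LGV = 69°

1. ∠TLV = 17°  [same arc VT]
2. ∠LTV = 111°  [△LVT]
3. ∠LGV = 69°  [cyclic LGVT, opposite ∠G+∠T]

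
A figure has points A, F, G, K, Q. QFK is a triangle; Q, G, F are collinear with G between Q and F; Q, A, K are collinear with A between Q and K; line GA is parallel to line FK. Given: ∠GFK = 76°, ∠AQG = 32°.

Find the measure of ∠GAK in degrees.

∠GAK = 108°

1. ∠KFQ = 76°  [G on ray FQ]
2. ∠FQK = 32°  [G on QF, A on QK]
3. ∠FKQ = 72°  [△QFK]
4. ∠GAQ = 72°  [GA∥FK, corresponding at A]
5. ∠GAK = 108°  [linear pair at A on QK]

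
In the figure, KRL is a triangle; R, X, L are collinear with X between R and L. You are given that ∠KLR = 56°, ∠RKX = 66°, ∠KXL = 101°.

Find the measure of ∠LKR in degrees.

∠LKR = 89°

1. ∠KXR = 79°  [linear pair at X on RL]
2. ∠KRX = 35°  [△KRX]
3. ∠KRL = 35°  [X on ray RL]
4. ∠LKR = 89°  [△KRL]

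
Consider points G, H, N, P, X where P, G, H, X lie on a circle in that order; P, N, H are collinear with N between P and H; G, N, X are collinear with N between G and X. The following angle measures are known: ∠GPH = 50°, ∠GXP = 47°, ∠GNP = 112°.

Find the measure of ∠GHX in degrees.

1. ∠PGX = 18°  [△PNG]
2. ∠GPX = 115°  [△PGX]
3. ∠GHX = 65°  [cyclic PGHX, opposite ∠P+∠H]

∠GHX = 65°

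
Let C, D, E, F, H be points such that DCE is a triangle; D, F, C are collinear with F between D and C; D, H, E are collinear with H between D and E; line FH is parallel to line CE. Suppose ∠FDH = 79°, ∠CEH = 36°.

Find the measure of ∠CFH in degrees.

1. ∠CDE = 79°  [F on DC, H on DE]
2. ∠CED = 36°  [H on ray ED]
3. ∠DCE = 65°  [△DCE]
4. ∠DFH = 65°  [FH∥CE, corresponding at F]
5. ∠CFH = 115°  [linear pair at F on DC]

∠CFH = 115°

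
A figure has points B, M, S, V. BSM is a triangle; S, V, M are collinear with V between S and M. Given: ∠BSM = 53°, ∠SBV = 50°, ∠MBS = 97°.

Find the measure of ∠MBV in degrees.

1. ∠BMS = 30°  [△BSM]
2. ∠BSV = 53°  [V on ray SM]
3. ∠BVS = 77°  [△BSV]
4. ∠BMV = 30°  [V on ray MS]
5. ∠BVM = 103°  [linear pair at V on SM]
6. ∠MBV = 47°  [△BVM]

∠MBV = 47°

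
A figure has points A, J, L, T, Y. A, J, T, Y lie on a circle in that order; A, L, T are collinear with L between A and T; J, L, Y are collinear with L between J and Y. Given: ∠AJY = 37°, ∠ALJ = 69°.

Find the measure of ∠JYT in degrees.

1. ∠ATY = 37°  [same arc AY]
2. ∠TLY = 69°  [vertical angles at L]
3. ∠JYT = 74°  [△TLY]

∠JYT = 74°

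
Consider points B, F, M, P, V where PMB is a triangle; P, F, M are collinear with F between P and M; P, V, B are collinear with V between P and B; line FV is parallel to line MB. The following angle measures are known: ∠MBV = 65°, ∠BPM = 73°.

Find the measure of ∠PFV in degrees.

1. ∠MBP = 65°  [V on ray BP]
2. ∠BMP = 42°  [△PMB]
3. ∠PFV = 42°  [FV∥MB, corresponding at F]

∠PFV = 42°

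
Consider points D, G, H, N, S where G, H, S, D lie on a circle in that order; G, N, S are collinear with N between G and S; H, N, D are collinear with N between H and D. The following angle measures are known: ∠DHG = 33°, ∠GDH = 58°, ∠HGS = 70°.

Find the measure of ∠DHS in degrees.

∠DHS = 19°

1. ∠GNH = 77°  [△GNH]
2. ∠GSH = 58°  [same arc GH]
3. ∠HNS = 103°  [linear pair at N on GS]
4. ∠DHS = 19°  [△HNS]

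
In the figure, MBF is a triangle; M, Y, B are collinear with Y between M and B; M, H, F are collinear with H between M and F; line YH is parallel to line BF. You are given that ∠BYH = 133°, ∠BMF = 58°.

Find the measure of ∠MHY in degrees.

∠MHY = 75°

1. ∠HYM = 47°  [linear pair at Y on MB]
2. ∠HMY = 58°  [Y on MB, H on MF]
3. ∠MHY = 75°  [△MYH]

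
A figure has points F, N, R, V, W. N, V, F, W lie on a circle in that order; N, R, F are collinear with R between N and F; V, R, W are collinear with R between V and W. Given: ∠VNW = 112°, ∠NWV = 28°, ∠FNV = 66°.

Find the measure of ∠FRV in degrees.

∠FRV = 106°

1. ∠VFW = 68°  [cyclic NVFW, opposite ∠N+∠F]
2. ∠NFV = 28°  [same arc NV]
3. ∠FWV = 66°  [same arc VF]
4. ∠FVW = 46°  [△VFW]
5. ∠FRV = 106°  [△VRF]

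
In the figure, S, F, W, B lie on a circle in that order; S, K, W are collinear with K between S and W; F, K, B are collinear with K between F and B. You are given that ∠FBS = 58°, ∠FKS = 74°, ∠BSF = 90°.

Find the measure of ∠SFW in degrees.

∠SFW = 48°

1. ∠FWS = 58°  [same arc SF]
2. ∠BFS = 32°  [△SFB]
3. ∠FSW = 74°  [△SKF]
4. ∠SFW = 48°  [△SFW]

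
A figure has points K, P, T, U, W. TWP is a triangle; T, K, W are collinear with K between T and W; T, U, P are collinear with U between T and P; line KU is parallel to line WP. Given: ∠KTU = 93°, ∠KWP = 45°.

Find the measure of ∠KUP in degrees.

1. ∠PTW = 93°  [K on TW, U on TP]
2. ∠PWT = 45°  [K on ray WT]
3. ∠TPW = 42°  [△TWP]
4. ∠KUT = 42°  [KU∥WP, corresponding at U]
5. ∠KUP = 138°  [linear pair at U on TP]

∠KUP = 138°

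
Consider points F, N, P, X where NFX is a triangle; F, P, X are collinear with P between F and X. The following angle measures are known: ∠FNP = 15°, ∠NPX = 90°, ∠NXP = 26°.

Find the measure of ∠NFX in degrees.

1. ∠FPN = 90°  [linear pair at P on FX]
2. ∠NFP = 75°  [△NFP]
3. ∠NFX = 75°  [P on ray FX]

∠NFX = 75°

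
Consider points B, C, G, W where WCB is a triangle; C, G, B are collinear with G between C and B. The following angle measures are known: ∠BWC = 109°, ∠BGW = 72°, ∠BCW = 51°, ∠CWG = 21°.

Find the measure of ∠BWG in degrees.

1. ∠CBW = 20°  [△WCB]
2. ∠GBW = 20°  [G on ray BC]
3. ∠BWG = 88°  [△WGB]

∠BWG = 88°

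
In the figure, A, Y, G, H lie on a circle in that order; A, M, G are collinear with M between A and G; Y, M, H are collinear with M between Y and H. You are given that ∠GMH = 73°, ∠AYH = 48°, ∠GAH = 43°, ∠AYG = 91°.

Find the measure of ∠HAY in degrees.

∠HAY = 102°

1. ∠AMH = 107°  [linear pair at M on AG]
2. ∠AHY = 30°  [△AMH]
3. ∠HAY = 102°  [△AYH]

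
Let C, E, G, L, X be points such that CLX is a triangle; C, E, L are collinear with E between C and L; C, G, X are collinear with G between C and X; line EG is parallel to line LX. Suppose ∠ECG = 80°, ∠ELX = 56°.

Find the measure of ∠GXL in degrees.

∠GXL = 44°

1. ∠LCX = 80°  [E on CL, G on CX]
2. ∠CLX = 56°  [E on ray LC]
3. ∠CXL = 44°  [△CLX]
4. ∠GXL = 44°  [G on ray XC]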